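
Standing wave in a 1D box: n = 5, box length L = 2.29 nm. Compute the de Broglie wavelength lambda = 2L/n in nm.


lambda = 2L / n
= 2 * 2.29 / 5
= 4.58 / 5
= 0.916 nm

0.916


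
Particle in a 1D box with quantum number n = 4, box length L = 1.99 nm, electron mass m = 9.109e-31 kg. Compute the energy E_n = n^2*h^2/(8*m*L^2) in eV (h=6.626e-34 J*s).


E = n^2 * h^2 / (8 * m * L^2)
= 4^2 * (6.626e-34)^2 / (8 * 9.109e-31 * (1.99e-9)^2)
= 16 * 4.3904e-67 / (8 * 9.109e-31 * 3.9601e-18)
= 2.4342e-19 J
= 1.5195 eV

1.5195


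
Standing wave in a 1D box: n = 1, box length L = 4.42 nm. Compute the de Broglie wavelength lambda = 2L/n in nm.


lambda = 2L / n
= 2 * 4.42 / 1
= 8.84 / 1
= 8.84 nm

8.84


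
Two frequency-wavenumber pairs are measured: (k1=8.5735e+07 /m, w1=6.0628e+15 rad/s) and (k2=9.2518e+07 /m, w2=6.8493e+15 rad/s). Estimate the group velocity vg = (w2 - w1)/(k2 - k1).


vg = (w2 - w1) / (k2 - k1)
= (6.8493e+15 - 6.0628e+15) / (9.2518e+07 - 8.5735e+07)
= 7.8650e+14 / 6.7830e+06
= 1.1595e+08 m/s

1.1595e+08


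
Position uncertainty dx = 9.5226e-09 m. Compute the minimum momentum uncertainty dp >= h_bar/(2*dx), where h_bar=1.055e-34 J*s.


dp = h_bar / (2 * dx)
= 1.055e-34 / (2 * 9.5226e-09)
= 1.055e-34 / 1.9045e-08
= 5.5395e-27 kg*m/s

5.5395e-27


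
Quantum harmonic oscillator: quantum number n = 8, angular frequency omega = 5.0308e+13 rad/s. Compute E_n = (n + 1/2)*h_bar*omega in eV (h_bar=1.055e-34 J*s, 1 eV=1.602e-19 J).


E = (n + 1/2) * h_bar * omega
= (8 + 0.5) * 1.055e-34 * 5.0308e+13
= 8.5 * 5.3075e-21
= 4.5114e-20 J
= 0.2816 eV

0.2816


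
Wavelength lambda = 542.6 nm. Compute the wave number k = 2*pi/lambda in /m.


k = 2 * pi / lambda
= 6.2832 / (542.6e-9)
= 6.2832 / 5.4260e-07
= 1.1580e+07 /m

1.1580e+07


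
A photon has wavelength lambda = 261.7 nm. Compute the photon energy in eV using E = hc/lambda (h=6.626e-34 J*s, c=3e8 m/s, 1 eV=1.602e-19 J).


E = hc / lambda
= (6.626e-34)(3e8) / (261.7e-9)
= 1.9878e-25 / 2.6170e-07
= 7.5957e-19 J
Converting to eV: 7.5957e-19 / 1.602e-19
= 4.7414 eV

4.7414


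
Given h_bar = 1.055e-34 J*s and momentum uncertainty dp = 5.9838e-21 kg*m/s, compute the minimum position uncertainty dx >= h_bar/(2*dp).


dx = h_bar / (2 * dp)
= 1.055e-34 / (2 * 5.9838e-21)
= 1.055e-34 / 1.1968e-20
= 8.8155e-15 m

8.8155e-15


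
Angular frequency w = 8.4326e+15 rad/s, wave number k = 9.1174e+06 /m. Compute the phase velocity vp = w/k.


vp = w / k
= 8.4326e+15 / 9.1174e+06
= 9.2489e+08 m/s

9.2489e+08


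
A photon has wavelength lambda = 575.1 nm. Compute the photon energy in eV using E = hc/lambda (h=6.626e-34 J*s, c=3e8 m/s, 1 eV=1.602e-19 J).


E = hc / lambda
= (6.626e-34)(3e8) / (575.1e-9)
= 1.9878e-25 / 5.7510e-07
= 3.4564e-19 J
Converting to eV: 3.4564e-19 / 1.602e-19
= 2.1576 eV

2.1576


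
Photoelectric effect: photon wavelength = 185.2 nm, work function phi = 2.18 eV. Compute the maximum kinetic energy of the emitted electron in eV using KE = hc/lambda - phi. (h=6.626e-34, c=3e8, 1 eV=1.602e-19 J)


E_photon = hc / lambda
= (6.626e-34)(3e8) / (185.2e-9)
= 1.0733e-18 J
= 6.6999 eV
KE = E_photon - phi
= 6.6999 - 2.18
= 4.5199 eV

4.5199


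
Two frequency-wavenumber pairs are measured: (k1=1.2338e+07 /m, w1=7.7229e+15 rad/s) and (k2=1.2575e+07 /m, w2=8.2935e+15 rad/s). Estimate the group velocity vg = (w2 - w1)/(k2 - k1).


vg = (w2 - w1) / (k2 - k1)
= (8.2935e+15 - 7.7229e+15) / (1.2575e+07 - 1.2338e+07)
= 5.7060e+14 / 2.3700e+05
= 2.4076e+09 m/s

2.4076e+09


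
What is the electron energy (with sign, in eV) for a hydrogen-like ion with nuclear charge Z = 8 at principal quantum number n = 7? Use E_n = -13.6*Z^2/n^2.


E_n = -13.6 * Z^2 / n^2
= -13.6 * 8^2 / 7^2
= -13.6 * 64 / 49
= -17.7633 eV

-17.7633


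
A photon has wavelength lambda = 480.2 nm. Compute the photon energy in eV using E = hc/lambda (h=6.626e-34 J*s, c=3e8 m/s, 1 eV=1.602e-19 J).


E = hc / lambda
= (6.626e-34)(3e8) / (480.2e-9)
= 1.9878e-25 / 4.8020e-07
= 4.1395e-19 J
Converting to eV: 4.1395e-19 / 1.602e-19
= 2.584 eV

2.584


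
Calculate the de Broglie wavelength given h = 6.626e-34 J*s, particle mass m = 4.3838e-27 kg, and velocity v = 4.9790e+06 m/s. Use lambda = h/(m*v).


lambda = h / (m * v)
= 6.626e-34 / (4.3838e-27 * 4.9790e+06)
= 6.626e-34 / 2.1827e-20
= 3.0357e-14 m

3.0357e-14


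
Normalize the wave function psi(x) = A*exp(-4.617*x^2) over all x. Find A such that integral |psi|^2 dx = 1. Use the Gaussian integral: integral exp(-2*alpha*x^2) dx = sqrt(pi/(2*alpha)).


integral |psi|^2 dx = A^2 * sqrt(pi/(2*alpha)) = 1
A^2 = sqrt(2*alpha/pi)
= sqrt(2 * 4.617 / pi)
= 1.714431
A = sqrt(1.714431)
= 1.3094

1.3094


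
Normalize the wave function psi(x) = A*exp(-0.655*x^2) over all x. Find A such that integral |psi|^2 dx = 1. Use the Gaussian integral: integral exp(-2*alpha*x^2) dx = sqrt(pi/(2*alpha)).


integral |psi|^2 dx = A^2 * sqrt(pi/(2*alpha)) = 1
A^2 = sqrt(2*alpha/pi)
= sqrt(2 * 0.655 / pi)
= 0.645744
A = sqrt(0.645744)
= 0.8036

0.8036


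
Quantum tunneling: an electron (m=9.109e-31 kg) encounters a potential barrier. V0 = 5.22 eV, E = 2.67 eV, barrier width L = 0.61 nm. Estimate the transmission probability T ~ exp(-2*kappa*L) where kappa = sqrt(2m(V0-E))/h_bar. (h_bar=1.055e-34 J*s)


V0 - E = 2.55 eV = 4.0851e-19 J
kappa = sqrt(2 * m * (V0-E)) / h_bar
= sqrt(2 * 9.109e-31 * 4.0851e-19) / 1.055e-34
= 8.1771e+09 /m
2*kappa*L = 2 * 8.1771e+09 * 0.61e-9
= 9.9761
T = exp(-9.9761) = 4.649990e-05

4.649990e-05


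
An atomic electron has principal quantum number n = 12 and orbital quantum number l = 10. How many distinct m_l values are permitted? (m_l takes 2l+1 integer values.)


m_l ranges from -l to +l in integer steps
So m_l goes from -10 to +10
Count = 2l + 1 = 2*10 + 1
= 21

21


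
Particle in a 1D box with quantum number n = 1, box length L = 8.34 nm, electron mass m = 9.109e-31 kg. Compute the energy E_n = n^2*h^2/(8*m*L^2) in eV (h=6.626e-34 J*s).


E = n^2 * h^2 / (8 * m * L^2)
= 1^2 * (6.626e-34)^2 / (8 * 9.109e-31 * (8.34e-9)^2)
= 1 * 4.3904e-67 / (8 * 9.109e-31 * 6.9556e-17)
= 8.6618e-22 J
= 0.0054 eV

0.0054


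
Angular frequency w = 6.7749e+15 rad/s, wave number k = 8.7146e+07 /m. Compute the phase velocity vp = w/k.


vp = w / k
= 6.7749e+15 / 8.7146e+07
= 7.7742e+07 m/s

7.7742e+07


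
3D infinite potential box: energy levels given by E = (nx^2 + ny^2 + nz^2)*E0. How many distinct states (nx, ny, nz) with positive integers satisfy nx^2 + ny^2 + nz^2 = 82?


Enumerate all (nx, ny, nz) with nx^2 + ny^2 + nz^2 = 82:
(3,3,8)
(3,8,3)
(8,3,3)
Total degeneracy = 3

3


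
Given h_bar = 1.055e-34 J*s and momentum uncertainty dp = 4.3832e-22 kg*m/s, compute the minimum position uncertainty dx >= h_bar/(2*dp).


dx = h_bar / (2 * dp)
= 1.055e-34 / (2 * 4.3832e-22)
= 1.055e-34 / 8.7664e-22
= 1.2035e-13 m

1.2035e-13


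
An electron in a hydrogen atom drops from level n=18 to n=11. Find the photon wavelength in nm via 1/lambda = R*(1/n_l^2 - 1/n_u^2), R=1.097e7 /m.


1/lambda = R * (1/n_l^2 - 1/n_u^2)
= 1.097e7 * (1/11^2 - 1/18^2)
= 1.097e7 * (0.008264 - 0.003086)
= 1.097e7 * 0.005178
= 5.6803e+04 /m
lambda = 1 / 5.6803e+04 = 17604.663 nm

17604.663


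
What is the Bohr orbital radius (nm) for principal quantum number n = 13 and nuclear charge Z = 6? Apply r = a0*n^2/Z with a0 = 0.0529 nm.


r = a0 * n^2 / Z
= 0.0529 * 13^2 / 6
= 0.0529 * 169 / 6
= 1.49 nm

1.49


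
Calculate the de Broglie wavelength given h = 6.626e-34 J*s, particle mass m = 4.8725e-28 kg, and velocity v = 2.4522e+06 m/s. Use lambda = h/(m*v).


lambda = h / (m * v)
= 6.626e-34 / (4.8725e-28 * 2.4522e+06)
= 6.626e-34 / 1.1948e-21
= 5.5455e-13 m

5.5455e-13


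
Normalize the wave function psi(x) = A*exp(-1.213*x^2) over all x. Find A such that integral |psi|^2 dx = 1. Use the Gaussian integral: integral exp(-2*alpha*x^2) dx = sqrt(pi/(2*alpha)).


integral |psi|^2 dx = A^2 * sqrt(pi/(2*alpha)) = 1
A^2 = sqrt(2*alpha/pi)
= sqrt(2 * 1.213 / pi)
= 0.87876
A = sqrt(0.87876)
= 0.9374

0.9374


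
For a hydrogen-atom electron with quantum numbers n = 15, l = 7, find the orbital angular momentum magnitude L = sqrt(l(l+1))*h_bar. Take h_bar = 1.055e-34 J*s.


L = sqrt(l*(l+1)) * h_bar
= sqrt(7 * 8) * 1.055e-34
= sqrt(56) * 1.055e-34
= 7.4833 * 1.055e-34
= 7.8949e-34 J*s

7.8949e-34


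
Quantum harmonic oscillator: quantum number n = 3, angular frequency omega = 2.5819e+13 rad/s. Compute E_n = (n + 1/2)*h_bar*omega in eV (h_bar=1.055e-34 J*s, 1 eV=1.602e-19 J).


E = (n + 1/2) * h_bar * omega
= (3 + 0.5) * 1.055e-34 * 2.5819e+13
= 3.5 * 2.7239e-21
= 9.5337e-21 J
= 0.0595 eV

0.0595


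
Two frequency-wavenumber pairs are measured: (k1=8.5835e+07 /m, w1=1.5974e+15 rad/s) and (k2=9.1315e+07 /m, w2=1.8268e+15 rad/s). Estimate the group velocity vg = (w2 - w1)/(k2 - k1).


vg = (w2 - w1) / (k2 - k1)
= (1.8268e+15 - 1.5974e+15) / (9.1315e+07 - 8.5835e+07)
= 2.2940e+14 / 5.4800e+06
= 4.1861e+07 m/s

4.1861e+07


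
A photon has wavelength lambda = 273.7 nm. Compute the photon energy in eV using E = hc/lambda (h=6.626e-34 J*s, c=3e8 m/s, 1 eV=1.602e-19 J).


E = hc / lambda
= (6.626e-34)(3e8) / (273.7e-9)
= 1.9878e-25 / 2.7370e-07
= 7.2627e-19 J
Converting to eV: 7.2627e-19 / 1.602e-19
= 4.5335 eV

4.5335


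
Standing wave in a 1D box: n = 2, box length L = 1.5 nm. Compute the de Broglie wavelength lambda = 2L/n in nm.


lambda = 2L / n
= 2 * 1.5 / 2
= 3.0 / 2
= 1.5 nm

1.5


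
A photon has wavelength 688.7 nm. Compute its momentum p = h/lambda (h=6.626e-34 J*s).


p = h / lambda
= 6.626e-34 / (688.7e-9)
= 6.626e-34 / 6.8870e-07
= 9.6210e-28 kg*m/s

9.6210e-28


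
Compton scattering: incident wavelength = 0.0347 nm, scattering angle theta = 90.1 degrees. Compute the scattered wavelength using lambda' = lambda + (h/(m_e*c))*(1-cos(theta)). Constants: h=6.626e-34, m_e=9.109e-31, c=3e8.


Compton wavelength: h/(m_e*c) = 2.4247e-12 m
d_lambda = 2.4247e-12 * (1 - cos(90.1 deg))
= 2.4247e-12 * 1.001745
= 2.4289e-12 m = 0.002429 nm
lambda' = 0.0347 + 0.002429
= 0.037129 nm

0.037129


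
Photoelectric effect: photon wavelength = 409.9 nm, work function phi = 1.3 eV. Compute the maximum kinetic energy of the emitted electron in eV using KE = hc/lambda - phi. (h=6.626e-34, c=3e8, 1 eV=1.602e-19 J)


E_photon = hc / lambda
= (6.626e-34)(3e8) / (409.9e-9)
= 4.8495e-19 J
= 3.0271 eV
KE = E_photon - phi
= 3.0271 - 1.3
= 1.7271 eV

1.7271


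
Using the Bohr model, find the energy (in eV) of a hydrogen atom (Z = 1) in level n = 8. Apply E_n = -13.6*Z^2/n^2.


E_n = -13.6 * Z^2 / n^2
= -13.6 * 1^2 / 8^2
= -13.6 * 1 / 64
= -0.2125 eV

-0.2125


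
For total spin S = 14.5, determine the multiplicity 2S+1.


Spin multiplicity = 2S + 1
= 2 * 14.5 + 1
= 29.0 + 1
= 30

30


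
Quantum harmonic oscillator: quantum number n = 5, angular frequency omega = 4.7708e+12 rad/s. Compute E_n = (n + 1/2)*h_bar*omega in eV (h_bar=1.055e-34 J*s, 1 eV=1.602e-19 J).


E = (n + 1/2) * h_bar * omega
= (5 + 0.5) * 1.055e-34 * 4.7708e+12
= 5.5 * 5.0332e-22
= 2.7683e-21 J
= 0.0173 eV

0.0173


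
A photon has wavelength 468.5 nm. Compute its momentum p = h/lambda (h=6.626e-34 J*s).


p = h / lambda
= 6.626e-34 / (468.5e-9)
= 6.626e-34 / 4.6850e-07
= 1.4143e-27 kg*m/s

1.4143e-27


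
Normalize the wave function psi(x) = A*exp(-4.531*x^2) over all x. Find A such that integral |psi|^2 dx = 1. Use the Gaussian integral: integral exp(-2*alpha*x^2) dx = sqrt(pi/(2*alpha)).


integral |psi|^2 dx = A^2 * sqrt(pi/(2*alpha)) = 1
A^2 = sqrt(2*alpha/pi)
= sqrt(2 * 4.531 / pi)
= 1.698389
A = sqrt(1.698389)
= 1.3032

1.3032


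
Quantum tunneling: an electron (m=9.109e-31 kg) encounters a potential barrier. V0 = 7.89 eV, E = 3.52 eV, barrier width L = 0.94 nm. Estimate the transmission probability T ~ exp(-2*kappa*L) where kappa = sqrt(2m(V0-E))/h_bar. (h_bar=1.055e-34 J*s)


V0 - E = 4.37 eV = 7.0007e-19 J
kappa = sqrt(2 * m * (V0-E)) / h_bar
= sqrt(2 * 9.109e-31 * 7.0007e-19) / 1.055e-34
= 1.0705e+10 /m
2*kappa*L = 2 * 1.0705e+10 * 0.94e-9
= 20.1246
T = exp(-20.1246) = 1.819651e-09

1.819651e-09


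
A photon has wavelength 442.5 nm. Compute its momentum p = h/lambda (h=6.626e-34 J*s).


p = h / lambda
= 6.626e-34 / (442.5e-9)
= 6.626e-34 / 4.4250e-07
= 1.4974e-27 kg*m/s

1.4974e-27


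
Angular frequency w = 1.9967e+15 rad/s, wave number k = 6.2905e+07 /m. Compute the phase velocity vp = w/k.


vp = w / k
= 1.9967e+15 / 6.2905e+07
= 3.1742e+07 m/s

3.1742e+07


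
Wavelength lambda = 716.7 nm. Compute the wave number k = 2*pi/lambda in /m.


k = 2 * pi / lambda
= 6.2832 / (716.7e-9)
= 6.2832 / 7.1670e-07
= 8.7668e+06 /m

8.7668e+06


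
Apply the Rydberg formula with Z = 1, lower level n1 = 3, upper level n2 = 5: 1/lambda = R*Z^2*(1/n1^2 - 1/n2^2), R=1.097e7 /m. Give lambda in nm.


1/lambda = R * Z^2 * (1/n1^2 - 1/n2^2)
= 1.097e7 * 1^2 * (1/3^2 - 1/5^2)
= 1.097e7 * 1 * (0.111111 - 0.04)
= 7.8009e+05 /m
lambda = 1 / 7.8009e+05
= 1281.9052 nm

1281.9052


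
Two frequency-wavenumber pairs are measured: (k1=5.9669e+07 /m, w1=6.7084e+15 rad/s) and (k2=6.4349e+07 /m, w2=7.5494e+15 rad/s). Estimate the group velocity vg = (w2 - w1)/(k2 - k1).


vg = (w2 - w1) / (k2 - k1)
= (7.5494e+15 - 6.7084e+15) / (6.4349e+07 - 5.9669e+07)
= 8.4100e+14 / 4.6800e+06
= 1.7970e+08 m/s

1.7970e+08


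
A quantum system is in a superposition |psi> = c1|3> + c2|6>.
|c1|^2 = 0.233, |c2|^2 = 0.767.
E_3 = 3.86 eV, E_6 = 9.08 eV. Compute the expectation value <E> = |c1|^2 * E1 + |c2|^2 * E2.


<E> = |c1|^2 * E1 + |c2|^2 * E2
= 0.233 * 3.86 + 0.767 * 9.08
= 0.8994 + 6.9644
= 7.8637 eV

7.8637


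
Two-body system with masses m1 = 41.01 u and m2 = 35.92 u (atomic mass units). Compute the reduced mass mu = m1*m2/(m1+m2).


mu = m1 * m2 / (m1 + m2)
= 41.01 * 35.92 / (41.01 + 35.92)
= 1473.0792 / 76.93
= 19.1483 u

19.1483


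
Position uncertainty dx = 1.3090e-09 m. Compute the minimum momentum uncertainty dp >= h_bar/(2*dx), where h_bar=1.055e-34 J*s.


dp = h_bar / (2 * dx)
= 1.055e-34 / (2 * 1.3090e-09)
= 1.055e-34 / 2.6180e-09
= 4.0298e-26 kg*m/s

4.0298e-26


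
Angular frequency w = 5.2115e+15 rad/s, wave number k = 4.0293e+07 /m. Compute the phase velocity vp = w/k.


vp = w / k
= 5.2115e+15 / 4.0293e+07
= 1.2934e+08 m/s

1.2934e+08


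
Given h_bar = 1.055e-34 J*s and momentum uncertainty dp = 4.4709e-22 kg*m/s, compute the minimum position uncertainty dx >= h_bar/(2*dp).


dx = h_bar / (2 * dp)
= 1.055e-34 / (2 * 4.4709e-22)
= 1.055e-34 / 8.9418e-22
= 1.1799e-13 m

1.1799e-13


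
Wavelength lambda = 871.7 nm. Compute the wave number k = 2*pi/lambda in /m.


k = 2 * pi / lambda
= 6.2832 / (871.7e-9)
= 6.2832 / 8.7170e-07
= 7.2080e+06 /m

7.2080e+06


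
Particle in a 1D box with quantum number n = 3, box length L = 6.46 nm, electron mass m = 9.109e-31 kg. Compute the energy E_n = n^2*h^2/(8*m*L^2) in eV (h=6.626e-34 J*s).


E = n^2 * h^2 / (8 * m * L^2)
= 3^2 * (6.626e-34)^2 / (8 * 9.109e-31 * (6.46e-9)^2)
= 9 * 4.3904e-67 / (8 * 9.109e-31 * 4.1732e-17)
= 1.2993e-20 J
= 0.0811 eV

0.0811


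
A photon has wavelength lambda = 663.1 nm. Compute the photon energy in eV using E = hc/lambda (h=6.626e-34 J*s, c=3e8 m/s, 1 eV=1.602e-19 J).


E = hc / lambda
= (6.626e-34)(3e8) / (663.1e-9)
= 1.9878e-25 / 6.6310e-07
= 2.9977e-19 J
Converting to eV: 2.9977e-19 / 1.602e-19
= 1.8712 eV

1.8712


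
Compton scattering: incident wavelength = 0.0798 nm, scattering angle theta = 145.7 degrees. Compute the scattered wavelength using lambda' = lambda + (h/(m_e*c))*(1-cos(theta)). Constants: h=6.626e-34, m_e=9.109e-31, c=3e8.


Compton wavelength: h/(m_e*c) = 2.4247e-12 m
d_lambda = 2.4247e-12 * (1 - cos(145.7 deg))
= 2.4247e-12 * 1.826098
= 4.4278e-12 m = 0.004428 nm
lambda' = 0.0798 + 0.004428
= 0.084228 nm

0.084228


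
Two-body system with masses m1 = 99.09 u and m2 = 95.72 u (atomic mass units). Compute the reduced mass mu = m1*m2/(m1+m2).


mu = m1 * m2 / (m1 + m2)
= 99.09 * 95.72 / (99.09 + 95.72)
= 9484.8948 / 194.81
= 48.6879 u

48.6879


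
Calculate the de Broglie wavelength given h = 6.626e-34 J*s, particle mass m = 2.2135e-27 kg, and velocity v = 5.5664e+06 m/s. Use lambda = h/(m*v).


lambda = h / (m * v)
= 6.626e-34 / (2.2135e-27 * 5.5664e+06)
= 6.626e-34 / 1.2321e-20
= 5.3777e-14 m

5.3777e-14


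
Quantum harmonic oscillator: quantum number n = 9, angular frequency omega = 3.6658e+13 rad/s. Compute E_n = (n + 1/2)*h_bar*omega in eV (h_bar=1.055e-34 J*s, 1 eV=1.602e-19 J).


E = (n + 1/2) * h_bar * omega
= (9 + 0.5) * 1.055e-34 * 3.6658e+13
= 9.5 * 3.8674e-21
= 3.6740e-20 J
= 0.2293 eV

0.2293


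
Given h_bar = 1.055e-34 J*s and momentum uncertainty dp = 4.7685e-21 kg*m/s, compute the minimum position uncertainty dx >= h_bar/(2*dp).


dx = h_bar / (2 * dp)
= 1.055e-34 / (2 * 4.7685e-21)
= 1.055e-34 / 9.5370e-21
= 1.1062e-14 m

1.1062e-14


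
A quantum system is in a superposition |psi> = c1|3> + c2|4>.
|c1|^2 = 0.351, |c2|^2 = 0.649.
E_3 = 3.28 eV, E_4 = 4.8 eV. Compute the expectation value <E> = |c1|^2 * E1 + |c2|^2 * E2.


<E> = |c1|^2 * E1 + |c2|^2 * E2
= 0.351 * 3.28 + 0.649 * 4.8
= 1.1513 + 3.1152
= 4.2665 eV

4.2665


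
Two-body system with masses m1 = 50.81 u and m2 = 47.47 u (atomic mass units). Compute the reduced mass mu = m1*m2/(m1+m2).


mu = m1 * m2 / (m1 + m2)
= 50.81 * 47.47 / (50.81 + 47.47)
= 2411.9507 / 98.28
= 24.5416 u

24.5416


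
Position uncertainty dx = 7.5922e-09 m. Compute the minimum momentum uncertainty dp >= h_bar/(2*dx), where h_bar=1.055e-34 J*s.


dp = h_bar / (2 * dx)
= 1.055e-34 / (2 * 7.5922e-09)
= 1.055e-34 / 1.5184e-08
= 6.9479e-27 kg*m/s

6.9479e-27


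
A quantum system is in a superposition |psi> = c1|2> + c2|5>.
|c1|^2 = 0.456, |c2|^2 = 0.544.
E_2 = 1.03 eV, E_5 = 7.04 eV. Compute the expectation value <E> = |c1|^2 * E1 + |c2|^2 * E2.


<E> = |c1|^2 * E1 + |c2|^2 * E2
= 0.456 * 1.03 + 0.544 * 7.04
= 0.4697 + 3.8298
= 4.2994 eV

4.2994


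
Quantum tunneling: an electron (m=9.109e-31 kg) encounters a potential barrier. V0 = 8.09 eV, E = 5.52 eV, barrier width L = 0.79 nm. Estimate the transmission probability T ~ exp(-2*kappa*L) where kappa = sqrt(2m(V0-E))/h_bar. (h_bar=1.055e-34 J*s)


V0 - E = 2.57 eV = 4.1171e-19 J
kappa = sqrt(2 * m * (V0-E)) / h_bar
= sqrt(2 * 9.109e-31 * 4.1171e-19) / 1.055e-34
= 8.2091e+09 /m
2*kappa*L = 2 * 8.2091e+09 * 0.79e-9
= 12.9704
T = exp(-12.9704) = 2.328275e-06

2.328275e-06


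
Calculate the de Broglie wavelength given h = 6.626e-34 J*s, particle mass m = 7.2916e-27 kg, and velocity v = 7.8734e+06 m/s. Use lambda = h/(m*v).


lambda = h / (m * v)
= 6.626e-34 / (7.2916e-27 * 7.8734e+06)
= 6.626e-34 / 5.7410e-20
= 1.1542e-14 m

1.1542e-14


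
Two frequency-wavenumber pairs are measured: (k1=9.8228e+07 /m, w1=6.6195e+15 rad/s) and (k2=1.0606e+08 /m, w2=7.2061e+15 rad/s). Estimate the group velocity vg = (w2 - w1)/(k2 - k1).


vg = (w2 - w1) / (k2 - k1)
= (7.2061e+15 - 6.6195e+15) / (1.0606e+08 - 9.8228e+07)
= 5.8660e+14 / 7.8320e+06
= 7.4898e+07 m/s

7.4898e+07


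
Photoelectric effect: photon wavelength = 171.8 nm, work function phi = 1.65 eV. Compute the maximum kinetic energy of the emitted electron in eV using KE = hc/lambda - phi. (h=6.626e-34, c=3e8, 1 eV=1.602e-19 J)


E_photon = hc / lambda
= (6.626e-34)(3e8) / (171.8e-9)
= 1.1570e-18 J
= 7.2225 eV
KE = E_photon - phi
= 7.2225 - 1.65
= 5.5725 eV

5.5725


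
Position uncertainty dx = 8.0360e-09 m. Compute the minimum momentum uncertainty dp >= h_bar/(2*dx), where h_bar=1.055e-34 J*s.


dp = h_bar / (2 * dx)
= 1.055e-34 / (2 * 8.0360e-09)
= 1.055e-34 / 1.6072e-08
= 6.5642e-27 kg*m/s

6.5642e-27


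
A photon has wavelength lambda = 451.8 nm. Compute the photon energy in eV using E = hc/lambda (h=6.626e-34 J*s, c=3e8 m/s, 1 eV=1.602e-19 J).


E = hc / lambda
= (6.626e-34)(3e8) / (451.8e-9)
= 1.9878e-25 / 4.5180e-07
= 4.3997e-19 J
Converting to eV: 4.3997e-19 / 1.602e-19
= 2.7464 eV

2.7464


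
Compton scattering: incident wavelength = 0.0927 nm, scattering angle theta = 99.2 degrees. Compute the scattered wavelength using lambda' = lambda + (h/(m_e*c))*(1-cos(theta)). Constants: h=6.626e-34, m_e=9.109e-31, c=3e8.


Compton wavelength: h/(m_e*c) = 2.4247e-12 m
d_lambda = 2.4247e-12 * (1 - cos(99.2 deg))
= 2.4247e-12 * 1.159881
= 2.8124e-12 m = 0.002812 nm
lambda' = 0.0927 + 0.002812
= 0.095512 nm

0.095512


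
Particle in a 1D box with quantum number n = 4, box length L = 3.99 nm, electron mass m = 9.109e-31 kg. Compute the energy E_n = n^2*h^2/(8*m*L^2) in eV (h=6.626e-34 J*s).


E = n^2 * h^2 / (8 * m * L^2)
= 4^2 * (6.626e-34)^2 / (8 * 9.109e-31 * (3.99e-9)^2)
= 16 * 4.3904e-67 / (8 * 9.109e-31 * 1.5920e-17)
= 6.0550e-20 J
= 0.378 eV

0.378


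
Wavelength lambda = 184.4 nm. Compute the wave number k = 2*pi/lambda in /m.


k = 2 * pi / lambda
= 6.2832 / (184.4e-9)
= 6.2832 / 1.8440e-07
= 3.4074e+07 /m

3.4074e+07


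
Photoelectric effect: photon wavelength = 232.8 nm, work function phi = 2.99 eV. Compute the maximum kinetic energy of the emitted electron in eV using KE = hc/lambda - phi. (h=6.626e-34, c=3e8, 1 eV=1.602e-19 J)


E_photon = hc / lambda
= (6.626e-34)(3e8) / (232.8e-9)
= 8.5387e-19 J
= 5.33 eV
KE = E_photon - phi
= 5.33 - 2.99
= 2.34 eV

2.34


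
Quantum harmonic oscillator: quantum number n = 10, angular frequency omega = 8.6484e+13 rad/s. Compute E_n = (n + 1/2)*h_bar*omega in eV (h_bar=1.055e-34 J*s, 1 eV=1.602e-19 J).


E = (n + 1/2) * h_bar * omega
= (10 + 0.5) * 1.055e-34 * 8.6484e+13
= 10.5 * 9.1241e-21
= 9.5803e-20 J
= 0.598 eV

0.598


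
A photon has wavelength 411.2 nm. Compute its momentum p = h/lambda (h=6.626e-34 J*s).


p = h / lambda
= 6.626e-34 / (411.2e-9)
= 6.626e-34 / 4.1120e-07
= 1.6114e-27 kg*m/s

1.6114e-27


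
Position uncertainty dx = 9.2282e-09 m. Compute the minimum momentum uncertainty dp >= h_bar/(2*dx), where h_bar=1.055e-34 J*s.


dp = h_bar / (2 * dx)
= 1.055e-34 / (2 * 9.2282e-09)
= 1.055e-34 / 1.8456e-08
= 5.7162e-27 kg*m/s

5.7162e-27


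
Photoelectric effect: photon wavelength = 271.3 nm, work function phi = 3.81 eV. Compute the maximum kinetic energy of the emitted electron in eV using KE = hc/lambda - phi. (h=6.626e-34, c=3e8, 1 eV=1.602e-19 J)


E_photon = hc / lambda
= (6.626e-34)(3e8) / (271.3e-9)
= 7.3269e-19 J
= 4.5736 eV
KE = E_photon - phi
= 4.5736 - 3.81
= 0.7636 eV

0.7636


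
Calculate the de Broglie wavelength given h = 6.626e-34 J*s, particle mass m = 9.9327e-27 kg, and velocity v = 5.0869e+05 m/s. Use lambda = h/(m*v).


lambda = h / (m * v)
= 6.626e-34 / (9.9327e-27 * 5.0869e+05)
= 6.626e-34 / 5.0527e-21
= 1.3114e-13 m

1.3114e-13


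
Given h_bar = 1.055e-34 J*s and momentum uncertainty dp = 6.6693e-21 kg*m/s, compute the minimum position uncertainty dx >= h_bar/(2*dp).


dx = h_bar / (2 * dp)
= 1.055e-34 / (2 * 6.6693e-21)
= 1.055e-34 / 1.3339e-20
= 7.9094e-15 m

7.9094e-15


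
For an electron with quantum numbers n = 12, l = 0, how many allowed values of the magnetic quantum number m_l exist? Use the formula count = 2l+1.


m_l ranges from -l to +l in integer steps
So m_l goes from -0 to +0
Count = 2l + 1 = 2*0 + 1
= 1

1


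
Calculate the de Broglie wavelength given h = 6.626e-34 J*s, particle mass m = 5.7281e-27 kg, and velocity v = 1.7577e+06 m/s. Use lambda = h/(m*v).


lambda = h / (m * v)
= 6.626e-34 / (5.7281e-27 * 1.7577e+06)
= 6.626e-34 / 1.0068e-20
= 6.5811e-14 m

6.5811e-14


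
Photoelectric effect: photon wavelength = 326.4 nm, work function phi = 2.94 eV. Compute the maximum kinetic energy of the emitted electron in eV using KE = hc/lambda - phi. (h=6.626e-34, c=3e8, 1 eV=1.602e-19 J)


E_photon = hc / lambda
= (6.626e-34)(3e8) / (326.4e-9)
= 6.0901e-19 J
= 3.8015 eV
KE = E_photon - phi
= 3.8015 - 2.94
= 0.8615 eV

0.8615


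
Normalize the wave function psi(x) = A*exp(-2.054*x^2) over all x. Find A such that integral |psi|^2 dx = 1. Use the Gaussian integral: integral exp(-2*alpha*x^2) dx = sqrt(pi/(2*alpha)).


integral |psi|^2 dx = A^2 * sqrt(pi/(2*alpha)) = 1
A^2 = sqrt(2*alpha/pi)
= sqrt(2 * 2.054 / pi)
= 1.143511
A = sqrt(1.143511)
= 1.0694

1.0694


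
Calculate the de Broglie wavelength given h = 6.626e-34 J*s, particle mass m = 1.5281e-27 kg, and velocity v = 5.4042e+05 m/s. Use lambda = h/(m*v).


lambda = h / (m * v)
= 6.626e-34 / (1.5281e-27 * 5.4042e+05)
= 6.626e-34 / 8.2582e-22
= 8.0236e-13 m

8.0236e-13


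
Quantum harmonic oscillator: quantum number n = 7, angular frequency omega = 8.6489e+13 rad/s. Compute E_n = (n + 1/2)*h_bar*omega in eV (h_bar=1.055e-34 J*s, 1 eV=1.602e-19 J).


E = (n + 1/2) * h_bar * omega
= (7 + 0.5) * 1.055e-34 * 8.6489e+13
= 7.5 * 9.1246e-21
= 6.8434e-20 J
= 0.4272 eV

0.4272


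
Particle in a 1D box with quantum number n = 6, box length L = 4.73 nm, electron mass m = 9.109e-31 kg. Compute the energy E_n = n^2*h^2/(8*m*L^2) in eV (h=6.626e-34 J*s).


E = n^2 * h^2 / (8 * m * L^2)
= 6^2 * (6.626e-34)^2 / (8 * 9.109e-31 * (4.73e-9)^2)
= 36 * 4.3904e-67 / (8 * 9.109e-31 * 2.2373e-17)
= 9.6944e-20 J
= 0.6051 eV

0.6051


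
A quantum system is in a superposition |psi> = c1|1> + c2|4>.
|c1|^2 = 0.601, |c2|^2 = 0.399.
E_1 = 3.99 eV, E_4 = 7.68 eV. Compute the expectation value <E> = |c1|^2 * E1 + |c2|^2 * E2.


<E> = |c1|^2 * E1 + |c2|^2 * E2
= 0.601 * 3.99 + 0.399 * 7.68
= 2.398 + 3.0643
= 5.4623 eV

5.4623


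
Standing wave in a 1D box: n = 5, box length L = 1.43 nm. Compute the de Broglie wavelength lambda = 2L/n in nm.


lambda = 2L / n
= 2 * 1.43 / 5
= 2.86 / 5
= 0.572 nm

0.572


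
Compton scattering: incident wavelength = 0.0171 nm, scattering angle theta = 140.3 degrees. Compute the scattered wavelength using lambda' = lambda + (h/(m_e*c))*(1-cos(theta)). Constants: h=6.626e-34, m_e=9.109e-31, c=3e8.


Compton wavelength: h/(m_e*c) = 2.4247e-12 m
d_lambda = 2.4247e-12 * (1 - cos(140.3 deg))
= 2.4247e-12 * 1.7694
= 4.2903e-12 m = 0.00429 nm
lambda' = 0.0171 + 0.00429
= 0.02139 nm

0.02139


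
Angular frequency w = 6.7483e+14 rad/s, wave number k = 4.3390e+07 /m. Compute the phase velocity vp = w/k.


vp = w / k
= 6.7483e+14 / 4.3390e+07
= 1.5553e+07 m/s

1.5553e+07


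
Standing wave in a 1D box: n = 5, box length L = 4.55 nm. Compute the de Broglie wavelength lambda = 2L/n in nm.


lambda = 2L / n
= 2 * 4.55 / 5
= 9.1 / 5
= 1.82 nm

1.82


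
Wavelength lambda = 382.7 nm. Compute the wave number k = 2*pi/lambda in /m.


k = 2 * pi / lambda
= 6.2832 / (382.7e-9)
= 6.2832 / 3.8270e-07
= 1.6418e+07 /m

1.6418e+07


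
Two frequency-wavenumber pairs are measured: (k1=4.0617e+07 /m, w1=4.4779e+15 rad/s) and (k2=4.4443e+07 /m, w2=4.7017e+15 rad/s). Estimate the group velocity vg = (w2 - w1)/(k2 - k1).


vg = (w2 - w1) / (k2 - k1)
= (4.7017e+15 - 4.4779e+15) / (4.4443e+07 - 4.0617e+07)
= 2.2380e+14 / 3.8260e+06
= 5.8495e+07 m/s

5.8495e+07


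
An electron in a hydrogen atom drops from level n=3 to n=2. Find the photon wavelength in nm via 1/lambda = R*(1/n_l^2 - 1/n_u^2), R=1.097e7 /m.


1/lambda = R * (1/n_l^2 - 1/n_u^2)
= 1.097e7 * (1/2^2 - 1/3^2)
= 1.097e7 * (0.25 - 0.111111)
= 1.097e7 * 0.138889
= 1.5236e+06 /m
lambda = 1 / 1.5236e+06 = 656.3355 nm

656.3355


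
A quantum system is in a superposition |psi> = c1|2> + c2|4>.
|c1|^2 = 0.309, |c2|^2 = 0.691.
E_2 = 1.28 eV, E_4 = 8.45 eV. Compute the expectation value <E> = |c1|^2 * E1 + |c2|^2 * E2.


<E> = |c1|^2 * E1 + |c2|^2 * E2
= 0.309 * 1.28 + 0.691 * 8.45
= 0.3955 + 5.8389
= 6.2345 eV

6.2345


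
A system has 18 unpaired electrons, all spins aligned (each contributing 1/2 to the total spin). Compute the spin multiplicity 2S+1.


Total spin S = N * (1/2) = 18 * 0.5 = 9.0
Spin multiplicity = 2S + 1
= 2 * 9.0 + 1
= 19

19


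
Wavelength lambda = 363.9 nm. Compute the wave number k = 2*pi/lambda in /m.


k = 2 * pi / lambda
= 6.2832 / (363.9e-9)
= 6.2832 / 3.6390e-07
= 1.7266e+07 /m

1.7266e+07


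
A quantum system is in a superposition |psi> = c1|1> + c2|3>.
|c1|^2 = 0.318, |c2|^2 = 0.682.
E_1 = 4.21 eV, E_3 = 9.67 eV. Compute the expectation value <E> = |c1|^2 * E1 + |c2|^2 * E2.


<E> = |c1|^2 * E1 + |c2|^2 * E2
= 0.318 * 4.21 + 0.682 * 9.67
= 1.3388 + 6.5949
= 7.9337 eV

7.9337


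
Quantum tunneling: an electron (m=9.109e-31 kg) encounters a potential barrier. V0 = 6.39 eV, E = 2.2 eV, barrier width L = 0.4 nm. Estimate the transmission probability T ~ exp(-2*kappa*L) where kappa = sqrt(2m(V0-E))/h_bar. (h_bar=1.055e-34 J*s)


V0 - E = 4.19 eV = 6.7124e-19 J
kappa = sqrt(2 * m * (V0-E)) / h_bar
= sqrt(2 * 9.109e-31 * 6.7124e-19) / 1.055e-34
= 1.0482e+10 /m
2*kappa*L = 2 * 1.0482e+10 * 0.4e-9
= 8.3854
T = exp(-8.3854) = 2.281641e-04

2.281641e-04


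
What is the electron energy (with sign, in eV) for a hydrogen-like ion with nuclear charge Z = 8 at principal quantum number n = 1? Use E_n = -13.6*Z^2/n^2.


E_n = -13.6 * Z^2 / n^2
= -13.6 * 8^2 / 1^2
= -13.6 * 64 / 1
= -870.4 eV

-870.4


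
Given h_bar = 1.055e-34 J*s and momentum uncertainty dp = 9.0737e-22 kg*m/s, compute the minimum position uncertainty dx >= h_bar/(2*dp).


dx = h_bar / (2 * dp)
= 1.055e-34 / (2 * 9.0737e-22)
= 1.055e-34 / 1.8147e-21
= 5.8135e-14 m

5.8135e-14


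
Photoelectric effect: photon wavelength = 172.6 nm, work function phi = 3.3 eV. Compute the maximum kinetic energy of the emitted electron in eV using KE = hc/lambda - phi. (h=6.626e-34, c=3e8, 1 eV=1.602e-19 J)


E_photon = hc / lambda
= (6.626e-34)(3e8) / (172.6e-9)
= 1.1517e-18 J
= 7.189 eV
KE = E_photon - phi
= 7.189 - 3.3
= 3.889 eV

3.889


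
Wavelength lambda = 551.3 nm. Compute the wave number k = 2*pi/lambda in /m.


k = 2 * pi / lambda
= 6.2832 / (551.3e-9)
= 6.2832 / 5.5130e-07
= 1.1397e+07 /m

1.1397e+07


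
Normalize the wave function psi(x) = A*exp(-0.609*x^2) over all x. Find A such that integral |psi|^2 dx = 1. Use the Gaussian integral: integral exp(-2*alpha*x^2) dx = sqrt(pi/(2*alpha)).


integral |psi|^2 dx = A^2 * sqrt(pi/(2*alpha)) = 1
A^2 = sqrt(2*alpha/pi)
= sqrt(2 * 0.609 / pi)
= 0.622657
A = sqrt(0.622657)
= 0.7891

0.7891


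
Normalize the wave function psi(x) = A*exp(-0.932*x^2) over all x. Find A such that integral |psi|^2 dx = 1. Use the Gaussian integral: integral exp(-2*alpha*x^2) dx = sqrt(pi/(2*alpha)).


integral |psi|^2 dx = A^2 * sqrt(pi/(2*alpha)) = 1
A^2 = sqrt(2*alpha/pi)
= sqrt(2 * 0.932 / pi)
= 0.770279
A = sqrt(0.770279)
= 0.8777

0.8777


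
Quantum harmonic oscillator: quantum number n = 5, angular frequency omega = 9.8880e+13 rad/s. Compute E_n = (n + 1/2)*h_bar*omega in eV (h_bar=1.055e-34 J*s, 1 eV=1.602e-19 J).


E = (n + 1/2) * h_bar * omega
= (5 + 0.5) * 1.055e-34 * 9.8880e+13
= 5.5 * 1.0432e-20
= 5.7375e-20 J
= 0.3581 eV

0.3581


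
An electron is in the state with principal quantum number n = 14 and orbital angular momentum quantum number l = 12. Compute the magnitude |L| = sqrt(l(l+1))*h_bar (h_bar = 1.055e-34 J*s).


L = sqrt(l*(l+1)) * h_bar
= sqrt(12 * 13) * 1.055e-34
= sqrt(156) * 1.055e-34
= 12.49 * 1.055e-34
= 1.3177e-33 J*s

1.3177e-33


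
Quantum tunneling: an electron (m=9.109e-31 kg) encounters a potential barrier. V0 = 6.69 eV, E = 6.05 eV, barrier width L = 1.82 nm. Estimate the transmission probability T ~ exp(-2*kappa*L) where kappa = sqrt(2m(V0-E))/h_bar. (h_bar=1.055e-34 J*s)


V0 - E = 0.64 eV = 1.0253e-19 J
kappa = sqrt(2 * m * (V0-E)) / h_bar
= sqrt(2 * 9.109e-31 * 1.0253e-19) / 1.055e-34
= 4.0966e+09 /m
2*kappa*L = 2 * 4.0966e+09 * 1.82e-9
= 14.9115
T = exp(-14.9115) = 3.342181e-07

3.342181e-07


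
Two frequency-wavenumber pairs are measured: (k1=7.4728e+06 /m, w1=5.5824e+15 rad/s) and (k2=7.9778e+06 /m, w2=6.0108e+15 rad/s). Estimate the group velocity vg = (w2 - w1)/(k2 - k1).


vg = (w2 - w1) / (k2 - k1)
= (6.0108e+15 - 5.5824e+15) / (7.9778e+06 - 7.4728e+06)
= 4.2840e+14 / 5.0500e+05
= 8.4832e+08 m/s

8.4832e+08


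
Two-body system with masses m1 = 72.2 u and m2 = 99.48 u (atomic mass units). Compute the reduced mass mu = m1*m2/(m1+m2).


mu = m1 * m2 / (m1 + m2)
= 72.2 * 99.48 / (72.2 + 99.48)
= 7182.456 / 171.68
= 41.8363 u

41.8363


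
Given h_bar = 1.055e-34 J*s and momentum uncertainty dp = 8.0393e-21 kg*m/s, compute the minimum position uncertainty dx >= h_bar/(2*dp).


dx = h_bar / (2 * dp)
= 1.055e-34 / (2 * 8.0393e-21)
= 1.055e-34 / 1.6079e-20
= 6.5615e-15 m

6.5615e-15


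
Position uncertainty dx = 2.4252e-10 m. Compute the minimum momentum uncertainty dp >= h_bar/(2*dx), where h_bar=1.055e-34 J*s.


dp = h_bar / (2 * dx)
= 1.055e-34 / (2 * 2.4252e-10)
= 1.055e-34 / 4.8504e-10
= 2.1751e-25 kg*m/s

2.1751e-25


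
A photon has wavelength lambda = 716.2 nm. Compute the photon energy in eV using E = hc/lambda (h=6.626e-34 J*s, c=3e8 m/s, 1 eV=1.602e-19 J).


E = hc / lambda
= (6.626e-34)(3e8) / (716.2e-9)
= 1.9878e-25 / 7.1620e-07
= 2.7755e-19 J
Converting to eV: 2.7755e-19 / 1.602e-19
= 1.7325 eV

1.7325


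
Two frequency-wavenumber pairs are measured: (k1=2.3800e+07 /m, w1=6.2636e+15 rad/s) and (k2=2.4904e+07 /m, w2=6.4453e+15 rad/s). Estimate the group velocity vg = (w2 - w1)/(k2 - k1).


vg = (w2 - w1) / (k2 - k1)
= (6.4453e+15 - 6.2636e+15) / (2.4904e+07 - 2.3800e+07)
= 1.8170e+14 / 1.1040e+06
= 1.6458e+08 m/s

1.6458e+08


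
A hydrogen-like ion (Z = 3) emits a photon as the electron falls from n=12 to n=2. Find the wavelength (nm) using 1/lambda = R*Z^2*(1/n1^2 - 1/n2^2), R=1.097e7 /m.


1/lambda = R * Z^2 * (1/n1^2 - 1/n2^2)
= 1.097e7 * 3^2 * (1/2^2 - 1/12^2)
= 1.097e7 * 9 * (0.25 - 0.006944)
= 2.3997e+07 /m
lambda = 1 / 2.3997e+07
= 41.6721 nm

41.6721


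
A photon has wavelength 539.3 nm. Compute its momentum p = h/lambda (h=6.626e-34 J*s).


p = h / lambda
= 6.626e-34 / (539.3e-9)
= 6.626e-34 / 5.3930e-07
= 1.2286e-27 kg*m/s

1.2286e-27


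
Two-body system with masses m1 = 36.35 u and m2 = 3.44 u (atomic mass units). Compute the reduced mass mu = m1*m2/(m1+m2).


mu = m1 * m2 / (m1 + m2)
= 36.35 * 3.44 / (36.35 + 3.44)
= 125.044 / 39.79
= 3.1426 u

3.1426


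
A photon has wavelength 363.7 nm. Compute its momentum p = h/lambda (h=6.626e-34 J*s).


p = h / lambda
= 6.626e-34 / (363.7e-9)
= 6.626e-34 / 3.6370e-07
= 1.8218e-27 kg*m/s

1.8218e-27


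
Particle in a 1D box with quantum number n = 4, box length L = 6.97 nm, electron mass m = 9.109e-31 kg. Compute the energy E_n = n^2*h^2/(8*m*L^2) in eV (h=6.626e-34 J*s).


E = n^2 * h^2 / (8 * m * L^2)
= 4^2 * (6.626e-34)^2 / (8 * 9.109e-31 * (6.97e-9)^2)
= 16 * 4.3904e-67 / (8 * 9.109e-31 * 4.8581e-17)
= 1.9843e-20 J
= 0.1239 eV

0.1239


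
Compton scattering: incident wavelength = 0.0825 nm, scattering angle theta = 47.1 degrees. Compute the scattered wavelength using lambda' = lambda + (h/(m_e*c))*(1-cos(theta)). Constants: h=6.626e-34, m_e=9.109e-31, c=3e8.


Compton wavelength: h/(m_e*c) = 2.4247e-12 m
d_lambda = 2.4247e-12 * (1 - cos(47.1 deg))
= 2.4247e-12 * 0.319279
= 7.7416e-13 m = 0.000774 nm
lambda' = 0.0825 + 0.000774
= 0.083274 nm

0.083274


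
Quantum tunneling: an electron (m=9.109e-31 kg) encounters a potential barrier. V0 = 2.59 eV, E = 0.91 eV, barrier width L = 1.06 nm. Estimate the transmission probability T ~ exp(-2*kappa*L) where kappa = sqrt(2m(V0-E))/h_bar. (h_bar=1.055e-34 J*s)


V0 - E = 1.68 eV = 2.6914e-19 J
kappa = sqrt(2 * m * (V0-E)) / h_bar
= sqrt(2 * 9.109e-31 * 2.6914e-19) / 1.055e-34
= 6.6372e+09 /m
2*kappa*L = 2 * 6.6372e+09 * 1.06e-9
= 14.0708
T = exp(-14.0708) = 7.746707e-07

7.746707e-07


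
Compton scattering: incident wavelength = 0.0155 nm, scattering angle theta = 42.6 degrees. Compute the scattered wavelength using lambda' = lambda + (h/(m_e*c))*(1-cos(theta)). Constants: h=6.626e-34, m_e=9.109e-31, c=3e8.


Compton wavelength: h/(m_e*c) = 2.4247e-12 m
d_lambda = 2.4247e-12 * (1 - cos(42.6 deg))
= 2.4247e-12 * 0.263903
= 6.3989e-13 m = 0.00064 nm
lambda' = 0.0155 + 0.00064
= 0.01614 nm

0.01614


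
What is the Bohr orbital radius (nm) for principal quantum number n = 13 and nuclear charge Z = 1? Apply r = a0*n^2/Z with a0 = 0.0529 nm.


r = a0 * n^2 / Z
= 0.0529 * 13^2 / 1
= 0.0529 * 169 / 1
= 8.9401 nm

8.9401


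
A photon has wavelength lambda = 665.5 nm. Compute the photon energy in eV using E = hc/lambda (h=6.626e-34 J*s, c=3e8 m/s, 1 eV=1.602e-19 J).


E = hc / lambda
= (6.626e-34)(3e8) / (665.5e-9)
= 1.9878e-25 / 6.6550e-07
= 2.9869e-19 J
Converting to eV: 2.9869e-19 / 1.602e-19
= 1.8645 eV

1.8645


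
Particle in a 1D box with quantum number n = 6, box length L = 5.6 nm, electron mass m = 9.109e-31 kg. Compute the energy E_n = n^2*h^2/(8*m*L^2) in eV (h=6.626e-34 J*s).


E = n^2 * h^2 / (8 * m * L^2)
= 6^2 * (6.626e-34)^2 / (8 * 9.109e-31 * (5.6e-9)^2)
= 36 * 4.3904e-67 / (8 * 9.109e-31 * 3.1360e-17)
= 6.9162e-20 J
= 0.4317 eV

0.4317


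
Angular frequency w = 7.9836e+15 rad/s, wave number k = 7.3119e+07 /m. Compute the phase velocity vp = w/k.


vp = w / k
= 7.9836e+15 / 7.3119e+07
= 1.0919e+08 m/s

1.0919e+08


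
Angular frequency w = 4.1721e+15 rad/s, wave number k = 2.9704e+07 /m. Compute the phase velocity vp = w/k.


vp = w / k
= 4.1721e+15 / 2.9704e+07
= 1.4046e+08 m/s

1.4046e+08


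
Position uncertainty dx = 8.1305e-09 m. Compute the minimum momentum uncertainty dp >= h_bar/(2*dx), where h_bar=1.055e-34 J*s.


dp = h_bar / (2 * dx)
= 1.055e-34 / (2 * 8.1305e-09)
= 1.055e-34 / 1.6261e-08
= 6.4879e-27 kg*m/s

6.4879e-27


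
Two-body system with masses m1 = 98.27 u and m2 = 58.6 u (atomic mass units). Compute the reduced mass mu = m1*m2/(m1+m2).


mu = m1 * m2 / (m1 + m2)
= 98.27 * 58.6 / (98.27 + 58.6)
= 5758.622 / 156.87
= 36.7095 u

36.7095


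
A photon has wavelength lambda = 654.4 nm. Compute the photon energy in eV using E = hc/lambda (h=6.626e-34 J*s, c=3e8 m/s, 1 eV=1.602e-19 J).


E = hc / lambda
= (6.626e-34)(3e8) / (654.4e-9)
= 1.9878e-25 / 6.5440e-07
= 3.0376e-19 J
Converting to eV: 3.0376e-19 / 1.602e-19
= 1.8961 eV

1.8961


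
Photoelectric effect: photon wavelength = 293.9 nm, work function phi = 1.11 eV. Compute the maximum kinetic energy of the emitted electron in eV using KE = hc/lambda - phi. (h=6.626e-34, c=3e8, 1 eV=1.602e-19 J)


E_photon = hc / lambda
= (6.626e-34)(3e8) / (293.9e-9)
= 6.7635e-19 J
= 4.2219 eV
KE = E_photon - phi
= 4.2219 - 1.11
= 3.1119 eV

3.1119


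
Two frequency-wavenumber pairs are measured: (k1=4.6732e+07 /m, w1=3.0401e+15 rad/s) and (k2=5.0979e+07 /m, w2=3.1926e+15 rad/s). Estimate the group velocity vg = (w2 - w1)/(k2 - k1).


vg = (w2 - w1) / (k2 - k1)
= (3.1926e+15 - 3.0401e+15) / (5.0979e+07 - 4.6732e+07)
= 1.5250e+14 / 4.2470e+06
= 3.5908e+07 m/s

3.5908e+07


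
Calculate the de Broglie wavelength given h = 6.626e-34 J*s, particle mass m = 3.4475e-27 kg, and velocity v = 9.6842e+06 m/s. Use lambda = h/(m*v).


lambda = h / (m * v)
= 6.626e-34 / (3.4475e-27 * 9.6842e+06)
= 6.626e-34 / 3.3386e-20
= 1.9846e-14 m

1.9846e-14


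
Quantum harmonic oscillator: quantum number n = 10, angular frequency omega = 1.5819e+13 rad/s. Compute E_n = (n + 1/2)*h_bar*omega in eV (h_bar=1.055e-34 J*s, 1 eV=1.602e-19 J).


E = (n + 1/2) * h_bar * omega
= (10 + 0.5) * 1.055e-34 * 1.5819e+13
= 10.5 * 1.6689e-21
= 1.7523e-20 J
= 0.1094 eV

0.1094


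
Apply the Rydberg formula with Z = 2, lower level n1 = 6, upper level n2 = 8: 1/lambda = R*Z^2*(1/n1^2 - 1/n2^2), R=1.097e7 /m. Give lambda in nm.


1/lambda = R * Z^2 * (1/n1^2 - 1/n2^2)
= 1.097e7 * 2^2 * (1/6^2 - 1/8^2)
= 1.097e7 * 4 * (0.027778 - 0.015625)
= 5.3326e+05 /m
lambda = 1 / 5.3326e+05
= 1875.2442 nm

1875.2442


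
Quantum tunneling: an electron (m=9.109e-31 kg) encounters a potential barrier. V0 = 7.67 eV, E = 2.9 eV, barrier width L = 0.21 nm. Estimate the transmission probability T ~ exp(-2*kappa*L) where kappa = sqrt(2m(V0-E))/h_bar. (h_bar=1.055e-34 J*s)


V0 - E = 4.77 eV = 7.6415e-19 J
kappa = sqrt(2 * m * (V0-E)) / h_bar
= sqrt(2 * 9.109e-31 * 7.6415e-19) / 1.055e-34
= 1.1184e+10 /m
2*kappa*L = 2 * 1.1184e+10 * 0.21e-9
= 4.6972
T = exp(-4.6972) = 9.120920e-03

9.120920e-03
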